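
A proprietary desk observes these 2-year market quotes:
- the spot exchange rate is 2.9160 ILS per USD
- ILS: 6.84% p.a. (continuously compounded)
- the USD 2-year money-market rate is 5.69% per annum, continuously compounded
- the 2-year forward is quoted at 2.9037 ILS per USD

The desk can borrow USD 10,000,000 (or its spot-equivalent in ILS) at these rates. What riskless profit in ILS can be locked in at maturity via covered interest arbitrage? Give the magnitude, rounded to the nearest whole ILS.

T = 2 years.
Invest the USD and cover forward: 10,000,000 × 1.1205279969 × 2.9037 = ILS 32,536,771.45.
Convert at spot and invest in ILS: 10,000,000 × 2.9160 × 1.1465988058 = ILS 33,434,821.18.
The quoted forward undervalues USD, so borrow USD, convert to ILS at spot, deposit the ILS at 6.84%, and buy USD forward at 2.9037 to cover the loan.
Arbitrage profit = |32,536,771.45 − 33,434,821.18| = ILS 898,050.

ILS 898,050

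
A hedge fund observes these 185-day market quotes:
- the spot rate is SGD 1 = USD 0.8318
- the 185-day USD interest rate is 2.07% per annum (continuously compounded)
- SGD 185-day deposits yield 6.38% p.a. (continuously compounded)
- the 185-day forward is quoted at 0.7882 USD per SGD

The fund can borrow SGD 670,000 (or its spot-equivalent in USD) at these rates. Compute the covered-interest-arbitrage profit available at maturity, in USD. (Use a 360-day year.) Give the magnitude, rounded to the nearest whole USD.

T = 185/360 years.
Route A — deposit SGD, sell forward: 670,000 × 1.0333295 × 0.7882 = USD 545,695.11.
Route B — convert at spot, deposit USD: 670,000 × 0.8318 × 1.01069428 = USD 563,265.99.
The quoted forward undervalues SGD, so borrow SGD, convert to USD at spot, deposit the USD at 2.07%, and buy SGD forward at 0.7882 to cover the loan.
Profit = 563,265.99 − 545,695.11 = USD 17,571.

USD 17,571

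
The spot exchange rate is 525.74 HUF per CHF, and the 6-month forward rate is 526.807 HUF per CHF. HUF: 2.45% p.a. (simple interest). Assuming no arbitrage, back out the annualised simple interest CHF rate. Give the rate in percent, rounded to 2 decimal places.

T = 6/12 years.
By CIP, F/S equals the HUF-to-CHF growth ratio: 526.807/525.74 = 1.0020295.
HUF growth factor: 1 + 0.0245×6/12 = 1.012250.
Hence g_CHF = 1.0101998.
r = (1.0101998 − 1)/(6/12) = 0.020400 → 2.04%.

2.04%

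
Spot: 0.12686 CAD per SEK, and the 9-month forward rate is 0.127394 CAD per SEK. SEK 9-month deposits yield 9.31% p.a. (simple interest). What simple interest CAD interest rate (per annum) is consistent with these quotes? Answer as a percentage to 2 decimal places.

9.91%

T = 9/12 years.
By CIP, F/S equals the CAD-to-SEK growth ratio: 0.127394/0.12686 = 1.0042094.
The SEK side grows by 1 + 0.0931×9/12 = 1.069825.
That pins the CAD growth at 1.0743283.
r = (1.0743283 − 1)/(9/12) = 0.099104 → 9.91%.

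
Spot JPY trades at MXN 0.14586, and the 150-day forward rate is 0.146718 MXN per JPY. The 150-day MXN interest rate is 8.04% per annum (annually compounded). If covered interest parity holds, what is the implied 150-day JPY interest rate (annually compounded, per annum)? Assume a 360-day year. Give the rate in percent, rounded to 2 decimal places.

6.53%

T = 150/360 years.
By CIP, F/S equals the MXN-to-JPY growth ratio: 0.146718/0.14586 = 1.0058824.
MXN growth factor: (1 + 0.0804)^(150/360) = 1.0327461.
So the JPY growth factor = 1.0267066.
Annualise: 1.0267066^(360/150) − 1 = 0.065298 = 6.53%.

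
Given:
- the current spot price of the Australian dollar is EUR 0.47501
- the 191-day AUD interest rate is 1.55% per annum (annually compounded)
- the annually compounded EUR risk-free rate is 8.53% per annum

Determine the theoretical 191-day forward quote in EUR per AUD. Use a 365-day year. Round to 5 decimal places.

T = 191/365 years.
EUR growth factor: (1 + 0.0853)^(191/365) = 1.0437651.
AUD growth factor: (1 + 0.0155)^(191/365) = 1.0080812.
So F = 0.47501 × 1.0437651 / 1.0080812 = 0.4918243 (EUR/AUD).

0.49182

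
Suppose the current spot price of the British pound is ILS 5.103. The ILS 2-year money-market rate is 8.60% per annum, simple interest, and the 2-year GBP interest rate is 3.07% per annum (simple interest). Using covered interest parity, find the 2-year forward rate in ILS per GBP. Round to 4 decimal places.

T = 2 years.
ILS accumulates by 1 + 0.0860×2 = 1.172000.
GBP growth factor: 1 + 0.0307×2 = 1.061400.
Forward (ILS per GBP) = 5.103 × 1.172000 / 1.061400 = 5.634743.

5.6347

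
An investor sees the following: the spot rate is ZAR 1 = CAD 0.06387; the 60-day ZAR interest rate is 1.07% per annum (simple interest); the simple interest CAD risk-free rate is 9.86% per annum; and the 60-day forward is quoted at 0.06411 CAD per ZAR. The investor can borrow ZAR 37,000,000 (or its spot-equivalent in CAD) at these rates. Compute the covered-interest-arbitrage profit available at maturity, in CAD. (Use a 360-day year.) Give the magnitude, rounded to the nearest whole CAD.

T = 60/360 years.
Keep in ZAR, deliver into the forward: 37,000,000·1.001783333·0.06411 = CAD 2,376,300.19.
Swap to CAD now, deposit: 37,000,000·0.06387·1.016433333 = CAD 2,402,025.09.
The quoted forward undervalues ZAR, so borrow ZAR, convert to CAD at spot, deposit the CAD at 9.86%, and buy ZAR forward at 0.06411 to cover the loan.
The gap between the two covered legs is CAD 25,725.

CAD 25,725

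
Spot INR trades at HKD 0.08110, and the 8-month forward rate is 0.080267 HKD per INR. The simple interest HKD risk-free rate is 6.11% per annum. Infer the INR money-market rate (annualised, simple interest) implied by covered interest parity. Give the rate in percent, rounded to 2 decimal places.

7.73%

T = 8/12 years.
F/S = 0.080267/0.0811 = 0.9897287 = (growth of HKD) / (growth of INR).
The HKD side grows by 1 + 0.0611×8/12 = 1.0407333.
So the INR growth factor = 1.0515339.
(1.0515339 − 1)/T = 0.077301, i.e. 7.73%.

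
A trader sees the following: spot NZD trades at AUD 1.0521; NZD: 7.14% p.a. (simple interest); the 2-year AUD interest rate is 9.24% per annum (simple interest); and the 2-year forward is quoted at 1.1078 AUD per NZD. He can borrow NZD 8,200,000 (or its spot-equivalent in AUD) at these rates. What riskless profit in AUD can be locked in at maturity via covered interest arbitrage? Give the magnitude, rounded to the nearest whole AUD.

AUD 159,619

T = 2 years.
Invest the NZD and cover forward: 8,200,000 × 1.142800 × 1.1078 = AUD 10,381,149.49.
Convert at spot and invest in AUD: 8,200,000 × 1.0521 × 1.184800 = AUD 10,221,530.26.
The quoted forward overvalues NZD, so borrow AUD, buy NZD at spot, deposit the NZD at 7.14%, and sell the proceeds forward at 1.1078.
Profit = 10,381,149.49 − 10,221,530.26 = AUD 159,619.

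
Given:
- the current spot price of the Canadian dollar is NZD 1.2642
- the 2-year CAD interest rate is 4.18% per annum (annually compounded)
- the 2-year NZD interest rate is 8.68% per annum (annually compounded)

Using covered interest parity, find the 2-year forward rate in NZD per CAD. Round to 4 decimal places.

T = 2 years.
NZD growth factor: (1 + 0.0868)^2 = 1.1811342.
CAD growth factor: (1 + 0.0418)^2 = 1.0853472.
So F = 1.2642 × 1.1811342 / 1.0853472 = 1.375772 (NZD/CAD).

1.3758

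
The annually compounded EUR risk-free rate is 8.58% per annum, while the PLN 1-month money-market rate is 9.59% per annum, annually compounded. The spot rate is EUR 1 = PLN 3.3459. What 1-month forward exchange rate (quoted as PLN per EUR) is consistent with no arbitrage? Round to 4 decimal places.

T = 1/12 years.
PLN growth factor: (1 + 0.0959)^(1/12) = 1.0076605.
EUR accumulates by (1 + 0.0858)^(1/12) = 1.0068833.
Forward (PLN per EUR) = 3.3459 × 1.0076605 / 1.0068833 = 3.348483.

3.3485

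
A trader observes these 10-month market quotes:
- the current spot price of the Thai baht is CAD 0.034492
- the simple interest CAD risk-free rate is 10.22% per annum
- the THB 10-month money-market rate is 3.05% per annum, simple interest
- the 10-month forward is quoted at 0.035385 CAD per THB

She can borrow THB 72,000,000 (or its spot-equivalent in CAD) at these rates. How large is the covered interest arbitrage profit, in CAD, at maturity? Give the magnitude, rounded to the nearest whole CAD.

CAD 82,454

T = 10/12 years.
Keep in THB, deliver into the forward: 72,000,000·1.025416667·0.035385 = CAD 2,612,474.55.
Swap to CAD now, deposit: 72,000,000·0.034492·1.085166667 = CAD 2,694,928.94.
The quoted forward undervalues THB, so borrow THB, convert to CAD at spot, deposit the CAD at 10.22%, and buy THB forward at 0.035385 to cover the loan.
The gap between the two covered legs is CAD 82,454.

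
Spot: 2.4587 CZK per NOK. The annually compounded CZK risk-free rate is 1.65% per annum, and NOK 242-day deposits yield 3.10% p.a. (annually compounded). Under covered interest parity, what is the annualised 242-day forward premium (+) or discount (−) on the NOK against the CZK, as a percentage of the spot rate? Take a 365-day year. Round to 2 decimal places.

T = 242/365 years.
CIP forward (CZK per NOK) = 2.4587 × 1.0109095/1.0204475 = 2.4357188.
(F − S)/S ÷ T = (2.4357188 − 2.4587)/2.4587/(242/365) = -0.014098 → -1.41%.

-1.41%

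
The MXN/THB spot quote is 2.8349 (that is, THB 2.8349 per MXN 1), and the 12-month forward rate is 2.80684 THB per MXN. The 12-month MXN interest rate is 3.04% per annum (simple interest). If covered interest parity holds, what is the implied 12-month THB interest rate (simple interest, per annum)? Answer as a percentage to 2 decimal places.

2.02%

T = 1 year.
CIP gives F = S · g_THB/g_MXN, so g_THB/g_MXN = 2.80684/2.8349 = 0.9901019.
MXN growth factor: 1 + 0.0304×1 = 1.030400.
Hence g_THB = 1.020201.
r = (1.020201 − 1)/1 = 0.020201 → 2.02%.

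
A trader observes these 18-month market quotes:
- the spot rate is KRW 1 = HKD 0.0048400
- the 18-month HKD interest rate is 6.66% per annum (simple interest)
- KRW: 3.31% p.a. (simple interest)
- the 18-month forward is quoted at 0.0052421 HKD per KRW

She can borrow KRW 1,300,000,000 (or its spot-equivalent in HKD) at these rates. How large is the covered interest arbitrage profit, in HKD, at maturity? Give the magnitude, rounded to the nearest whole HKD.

HKD 232,511

T = 18/12 years.
Route A — deposit KRW, sell forward: 1,300,000,000 × 1.049650 × 0.0052421 = HKD 7,153,081.34.
Route B — convert at spot, deposit HKD: 1,300,000,000 × 0.0048400 × 1.099900 = HKD 6,920,570.80.
The quoted forward overvalues KRW, so borrow HKD, buy KRW at spot, deposit the KRW at 3.31%, and sell the proceeds forward at 0.0052421.
Profit = 7,153,081.34 − 6,920,570.80 = HKD 232,511.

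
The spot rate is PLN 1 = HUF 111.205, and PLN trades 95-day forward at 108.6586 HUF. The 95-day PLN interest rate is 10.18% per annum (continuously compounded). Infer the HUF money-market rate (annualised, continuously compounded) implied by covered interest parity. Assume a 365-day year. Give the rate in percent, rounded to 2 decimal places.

T = 95/365 years.
CIP gives F = S · g_HUF/g_PLN, so g_HUF/g_PLN = 108.6586/111.205 = 0.9771017.
The PLN side grows by e^(0.1018×95/365) = 1.026850.
That pins the HUF growth at 1.0033369.
Take logs: ln 1.0033369 / (95/365) = 0.012799, so 1.28%.

1.28%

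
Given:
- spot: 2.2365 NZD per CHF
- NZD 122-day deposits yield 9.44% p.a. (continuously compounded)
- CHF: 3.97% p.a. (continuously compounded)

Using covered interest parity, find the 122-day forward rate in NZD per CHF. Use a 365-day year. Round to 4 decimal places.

T = 122/365 years.
NZD growth factor: e^(0.0944×122/365) = 1.0320559.
CHF accumulates by e^(0.0397×122/365) = 1.013358.
Forward (NZD per CHF) = 2.2365 × 1.0320559 / 1.013358 = 2.277767.

2.2778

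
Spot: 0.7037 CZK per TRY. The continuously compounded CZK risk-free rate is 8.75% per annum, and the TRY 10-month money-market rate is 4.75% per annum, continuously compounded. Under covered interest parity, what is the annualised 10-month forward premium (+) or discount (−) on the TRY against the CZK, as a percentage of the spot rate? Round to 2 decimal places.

+4.07%

T = 10/12 years.
F = S · g_CZK/g_TRY = 0.7037 × 1.0756409/1.0403772 = 0.7275520.
Annualised premium = (F − S)/S × (1/T) = (0.7275520 − 0.7037)/0.7037 ÷ (10/12) = 4.07%.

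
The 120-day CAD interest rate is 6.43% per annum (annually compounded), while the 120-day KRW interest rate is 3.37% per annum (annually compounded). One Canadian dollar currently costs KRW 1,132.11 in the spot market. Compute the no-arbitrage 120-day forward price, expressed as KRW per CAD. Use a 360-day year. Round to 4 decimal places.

1121.1544

T = 120/360 years.
Growth of 1 KRW over T: (1 + 0.0337)^(120/360) = 1.0111094563.
CAD growth factor: (1 + 0.0643)^(120/360) = 1.020989684.
CIP: F = S · (grow KRW)/(grow CAD) = 1132.11 × 1.0111094563/1.020989684 = 1121.154449 KRW per CAD.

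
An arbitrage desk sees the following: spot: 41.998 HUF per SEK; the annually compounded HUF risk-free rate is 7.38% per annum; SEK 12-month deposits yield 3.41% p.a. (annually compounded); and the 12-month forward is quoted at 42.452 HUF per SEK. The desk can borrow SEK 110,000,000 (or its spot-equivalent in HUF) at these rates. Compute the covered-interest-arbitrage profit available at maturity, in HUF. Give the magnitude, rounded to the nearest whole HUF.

HUF 131,762,312

T = 1 year.
Keep in SEK, deliver into the forward: 110,000,000·1.034100·42.452 = HUF 4,828,957,452.00.
Swap to HUF now, deposit: 110,000,000·41.998·1.073800 = HUF 4,960,719,764.00.
The quoted forward undervalues SEK, so borrow SEK, convert to HUF at spot, deposit the HUF at 7.38%, and buy SEK forward at 42.452 to cover the loan.
The gap between the two covered legs is HUF 131,762,312.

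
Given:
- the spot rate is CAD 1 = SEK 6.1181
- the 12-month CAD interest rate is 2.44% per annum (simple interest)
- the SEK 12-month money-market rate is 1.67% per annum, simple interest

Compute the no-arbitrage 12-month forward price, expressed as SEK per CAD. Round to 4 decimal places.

T = 1 year.
SEK accumulates by 1 + 0.0167×1 = 1.016700.
CAD accumulates by 1 + 0.0244×1 = 1.024400.
So F = 6.1181 × 1.016700 / 1.024400 = 6.072113 (SEK/CAD).

6.0721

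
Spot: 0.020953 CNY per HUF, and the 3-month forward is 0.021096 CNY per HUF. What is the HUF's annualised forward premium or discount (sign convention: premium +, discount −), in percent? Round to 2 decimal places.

T = 3/12 years.
HUF trades forward at +0.68248% vs spot over the period.
Annualise by dividing by T: 0.0068248 / (3/12) = 0.027299 → 2.73%.

+2.73%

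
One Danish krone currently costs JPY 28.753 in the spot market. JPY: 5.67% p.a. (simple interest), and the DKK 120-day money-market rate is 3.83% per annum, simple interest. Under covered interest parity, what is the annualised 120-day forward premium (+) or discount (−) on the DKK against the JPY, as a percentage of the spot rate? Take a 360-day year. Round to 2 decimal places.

T = 120/360 years.
CIP forward (JPY per DKK) = 28.753 × 1.018900/1.0127667 = 28.927128.
Annualised premium = (F − S)/S × (1/T) = (28.927128 − 28.753)/28.753 ÷ (120/360) = 1.82%.

+1.82%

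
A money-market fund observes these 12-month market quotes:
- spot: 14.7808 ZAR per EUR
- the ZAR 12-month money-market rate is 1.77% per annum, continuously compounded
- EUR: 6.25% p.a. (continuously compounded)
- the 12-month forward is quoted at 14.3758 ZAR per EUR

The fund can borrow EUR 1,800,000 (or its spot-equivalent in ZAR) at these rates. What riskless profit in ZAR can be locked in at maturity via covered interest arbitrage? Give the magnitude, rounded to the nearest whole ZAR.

ZAR 464,778

T = 1 year.
Invest the EUR and cover forward: 1,800,000 × 1.0644944589 × 14.3758 = ZAR 27,545,327.00.
Convert at spot and invest in ZAR: 1,800,000 × 14.7808 × 1.0178575733 = ZAR 27,080,548.59.
The quoted forward overvalues EUR, so borrow ZAR, buy EUR at spot, deposit the EUR at 6.25%, and sell the proceeds forward at 14.3758.
Arbitrage profit = |27,545,327.00 − 27,080,548.59| = ZAR 464,778.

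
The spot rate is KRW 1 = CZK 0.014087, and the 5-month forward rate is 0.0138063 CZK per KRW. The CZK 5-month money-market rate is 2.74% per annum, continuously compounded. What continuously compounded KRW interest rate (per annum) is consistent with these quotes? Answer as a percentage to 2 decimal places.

T = 5/12 years.
By CIP, F/S equals the CZK-to-KRW growth ratio: 0.0138063/0.014087 = 0.9800738.
The CZK side grows by e^(0.0274×5/12) = 1.0114821.
That pins the KRW growth at 1.0320469.
Take logs: ln 1.0320469 / (5/12) = 0.075706, so 7.57%.

7.57%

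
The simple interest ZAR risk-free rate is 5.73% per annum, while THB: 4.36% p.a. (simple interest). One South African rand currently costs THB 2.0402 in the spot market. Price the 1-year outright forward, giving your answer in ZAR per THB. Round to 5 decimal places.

0.49658

T = 1 year.
Growth of 1 THB over T: 1 + 0.0436×1 = 1.043600.
ZAR accumulates by 1 + 0.0573×1 = 1.057300.
CIP: F = S · (grow THB)/(grow ZAR) = 2.0402 × 1.043600/1.057300 = 2.013764 THB per ZAR.
Invert for ZAR per THB: 1 / 2.013764 = 0.49658.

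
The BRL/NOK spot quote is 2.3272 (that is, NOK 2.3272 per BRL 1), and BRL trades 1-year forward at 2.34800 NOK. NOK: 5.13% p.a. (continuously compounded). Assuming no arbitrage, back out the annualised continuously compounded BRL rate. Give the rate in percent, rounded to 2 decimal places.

4.24%

T = 1 year.
By CIP, F/S equals the NOK-to-BRL growth ratio: 2.348/2.3272 = 1.0089378.
NOK growth factor: e^(0.0513×1) = 1.0526386.
Hence g_BRL = 1.0433137.
r = ln(1.0433137)/1 = 0.042402 → 4.24%.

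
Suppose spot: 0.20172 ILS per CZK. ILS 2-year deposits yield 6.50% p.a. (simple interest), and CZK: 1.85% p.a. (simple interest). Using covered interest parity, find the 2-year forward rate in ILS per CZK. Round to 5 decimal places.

T = 2 years.
ILS accumulates by 1 + 0.0650×2 = 1.130000.
Growth of 1 CZK over T: 1 + 0.0185×2 = 1.037000.
CIP: F = S · (grow ILS)/(grow CZK) = 0.20172 × 1.130000/1.037000 = 0.2198106 ILS per CZK.

0.21981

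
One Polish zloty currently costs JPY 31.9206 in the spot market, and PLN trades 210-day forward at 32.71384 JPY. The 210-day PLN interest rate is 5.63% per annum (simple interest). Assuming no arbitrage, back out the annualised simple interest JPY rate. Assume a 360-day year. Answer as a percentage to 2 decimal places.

10.03%

T = 210/360 years.
By CIP, F/S equals the JPY-to-PLN growth ratio: 32.71384/31.9206 = 1.0248504.
The PLN side grows by 1 + 0.0563×210/360 = 1.0328417.
So the JPY growth factor = 1.0585082.
r = (1.0585082 − 1)/(210/360) = 0.100300 → 10.03%.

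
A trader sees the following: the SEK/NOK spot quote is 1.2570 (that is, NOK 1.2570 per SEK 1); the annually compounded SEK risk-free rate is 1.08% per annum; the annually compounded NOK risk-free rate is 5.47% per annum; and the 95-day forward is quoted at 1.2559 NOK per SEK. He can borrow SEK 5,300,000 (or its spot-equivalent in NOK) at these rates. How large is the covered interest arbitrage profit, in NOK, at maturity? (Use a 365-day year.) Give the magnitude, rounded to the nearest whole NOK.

T = 95/365 years.
Invest the SEK and cover forward: 5,300,000 × 1.0027998 × 1.2559 = NOK 6,674,906.22.
Convert at spot and invest in NOK: 5,300,000 × 1.2570 × 1.013957759 = NOK 6,755,087.99.
The quoted forward undervalues SEK, so borrow SEK, convert to NOK at spot, deposit the NOK at 5.47%, and buy SEK forward at 1.2559 to cover the loan.
The gap between the two covered legs is NOK 80,182.

NOK 80,182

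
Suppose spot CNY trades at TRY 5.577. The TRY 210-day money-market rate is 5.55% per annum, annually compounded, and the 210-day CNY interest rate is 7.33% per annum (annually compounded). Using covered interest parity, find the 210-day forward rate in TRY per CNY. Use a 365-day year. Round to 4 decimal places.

T = 210/365 years.
TRY growth factor: (1 + 0.0555)^(210/365) = 1.0315648.
CNY growth factor: (1 + 0.0733)^(210/365) = 1.0415381.
So F = 5.577 × 1.0315648 / 1.0415381 = 5.523597 (TRY/CNY).

5.5236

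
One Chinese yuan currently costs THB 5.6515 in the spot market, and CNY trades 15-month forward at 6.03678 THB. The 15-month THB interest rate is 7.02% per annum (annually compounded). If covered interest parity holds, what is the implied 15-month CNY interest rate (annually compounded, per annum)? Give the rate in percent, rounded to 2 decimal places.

T = 15/12 years.
F/S = 6.03678/5.6515 = 1.0681731 = (growth of THB) / (growth of CNY).
THB growth factor: (1 + 0.0702)^(15/12) = 1.0885069.
That pins the CNY growth at 1.0190361.
Annualise: 1.0190361^(12/15) − 1 = 0.015200 = 1.52%.

1.52%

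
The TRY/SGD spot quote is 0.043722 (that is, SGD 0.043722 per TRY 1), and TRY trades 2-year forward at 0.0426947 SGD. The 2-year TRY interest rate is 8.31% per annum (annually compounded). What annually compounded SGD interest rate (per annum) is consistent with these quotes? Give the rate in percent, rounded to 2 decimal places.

T = 2 years.
By CIP, F/S equals the SGD-to-TRY growth ratio: 0.0426947/0.043722 = 0.9765038.
TRY growth factor: (1 + 0.0831)^2 = 1.1731056.
So the SGD growth factor = 1.1455421.
Annualise: 1.1455421^(1/2) − 1 = 0.070300 = 7.03%.

7.03%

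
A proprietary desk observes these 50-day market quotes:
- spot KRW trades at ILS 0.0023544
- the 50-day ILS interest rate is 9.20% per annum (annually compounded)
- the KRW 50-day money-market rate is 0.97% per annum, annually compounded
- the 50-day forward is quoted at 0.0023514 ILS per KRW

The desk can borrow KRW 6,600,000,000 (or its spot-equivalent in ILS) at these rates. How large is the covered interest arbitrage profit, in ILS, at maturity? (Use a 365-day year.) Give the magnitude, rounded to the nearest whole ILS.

ILS 187,741

T = 50/365 years.
Route A — deposit KRW, sell forward: 6,600,000,000 × 1.0013232387 × 0.0023514 = ILS 15,539,775.66.
Route B — convert at spot, deposit ILS: 6,600,000,000 × 0.0023544 × 1.0121292545 = ILS 15,727,516.97.
The quoted forward undervalues KRW, so borrow KRW, convert to ILS at spot, deposit the ILS at 9.20%, and buy KRW forward at 0.0023514 to cover the loan.
Profit = 15,727,516.97 − 15,539,775.66 = ILS 187,741.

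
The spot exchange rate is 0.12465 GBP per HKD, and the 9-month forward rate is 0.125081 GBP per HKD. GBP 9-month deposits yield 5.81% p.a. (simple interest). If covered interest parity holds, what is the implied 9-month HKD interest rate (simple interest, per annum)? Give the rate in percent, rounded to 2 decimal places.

5.33%

T = 9/12 years.
By CIP, F/S equals the GBP-to-HKD growth ratio: 0.125081/0.12465 = 1.0034577.
GBP growth factor: 1 + 0.0581×9/12 = 1.043575.
So the HKD growth factor = 1.0399791.
(1.0399791 − 1)/T = 0.053305, i.e. 5.33%.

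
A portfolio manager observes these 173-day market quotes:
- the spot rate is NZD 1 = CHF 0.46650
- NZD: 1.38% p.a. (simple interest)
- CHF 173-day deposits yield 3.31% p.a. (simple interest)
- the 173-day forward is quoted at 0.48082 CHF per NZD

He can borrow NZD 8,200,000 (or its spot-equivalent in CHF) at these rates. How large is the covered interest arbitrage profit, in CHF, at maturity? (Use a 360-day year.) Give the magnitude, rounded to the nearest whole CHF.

T = 173/360 years.
Route A — deposit NZD, sell forward: 8,200,000 × 1.006631667 × 0.48082 = CHF 3,968,870.83.
Route B — convert at spot, deposit CHF: 8,200,000 × 0.46650 × 1.015906389 = CHF 3,886,146.71.
The quoted forward overvalues NZD, so borrow CHF, buy NZD at spot, deposit the NZD at 1.38%, and sell the proceeds forward at 0.48082.
The gap between the two covered legs is CHF 82,724.

CHF 82,724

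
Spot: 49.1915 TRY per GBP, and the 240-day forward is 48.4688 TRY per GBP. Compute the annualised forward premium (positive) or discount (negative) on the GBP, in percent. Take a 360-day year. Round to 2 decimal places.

T = 240/360 years.
GBP trades forward at -1.46916% vs spot over the period.
Per annum: -0.0146916 / (240/360) = -0.022037 = -2.20%.

-2.20%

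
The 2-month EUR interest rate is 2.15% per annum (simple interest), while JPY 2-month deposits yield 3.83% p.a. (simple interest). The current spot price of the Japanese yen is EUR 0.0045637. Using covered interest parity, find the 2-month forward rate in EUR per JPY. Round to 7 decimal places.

T = 2/12 years.
EUR accumulates by 1 + 0.0215×2/12 = 1.0035833.
JPY accumulates by 1 + 0.0383×2/12 = 1.0063833.
So F = 0.0045637 × 1.0035833 / 1.0063833 = 0.004551003 (EUR/JPY).

0.0045510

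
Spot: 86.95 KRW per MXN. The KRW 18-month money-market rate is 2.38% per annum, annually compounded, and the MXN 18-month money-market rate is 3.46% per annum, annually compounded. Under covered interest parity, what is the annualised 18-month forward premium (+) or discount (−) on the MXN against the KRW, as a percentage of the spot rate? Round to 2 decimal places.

T = 18/12 years.
CIP forward (KRW per MXN) = 86.95 × 1.0359116/1.0523464 = 85.59208.
(F − S)/S ÷ T = (85.59208 − 86.95)/86.95/(18/12) = -0.010412 → -1.04%.

-1.04%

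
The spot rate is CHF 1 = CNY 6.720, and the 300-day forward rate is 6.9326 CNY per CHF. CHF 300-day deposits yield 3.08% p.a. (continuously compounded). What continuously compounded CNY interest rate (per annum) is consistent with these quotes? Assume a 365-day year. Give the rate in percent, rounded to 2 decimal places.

6.87%

T = 300/365 years.
By CIP, F/S equals the CNY-to-CHF growth ratio: 6.9326/6.72 = 1.0316369.
The CHF side grows by e^(0.0308×300/365) = 1.0256382.
That pins the CNY growth at 1.0580862.
r = ln(1.0580862)/(300/365) = 0.068695 → 6.87%.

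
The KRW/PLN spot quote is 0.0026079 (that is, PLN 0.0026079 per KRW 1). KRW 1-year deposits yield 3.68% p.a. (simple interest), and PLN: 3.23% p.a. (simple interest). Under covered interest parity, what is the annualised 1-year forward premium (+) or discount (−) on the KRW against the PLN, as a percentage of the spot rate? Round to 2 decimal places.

T = 1 year.
No-arbitrage forward: 0.0026079 × 1.032300 / 1.036800 = 0.0025965810 PLN/KRW.
Annualised premium = (F − S)/S × (1/T) = (0.0025965810 − 0.0026079)/0.0026079 ÷ 1 = -0.43%.

-0.43%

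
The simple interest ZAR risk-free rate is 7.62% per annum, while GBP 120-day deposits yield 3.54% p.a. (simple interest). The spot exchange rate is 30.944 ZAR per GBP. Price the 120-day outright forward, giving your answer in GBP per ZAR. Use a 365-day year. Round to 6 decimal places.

T = 120/365 years.
ZAR accumulates by 1 + 0.0762×120/365 = 1.0250521.
GBP growth factor: 1 + 0.0354×120/365 = 1.0116384.
Forward (ZAR per GBP) = 30.944 × 1.0250521 / 1.0116384 = 31.35430.
Quoted the other way: 1/31.35430 = 0.031894 GBP per ZAR.

0.031894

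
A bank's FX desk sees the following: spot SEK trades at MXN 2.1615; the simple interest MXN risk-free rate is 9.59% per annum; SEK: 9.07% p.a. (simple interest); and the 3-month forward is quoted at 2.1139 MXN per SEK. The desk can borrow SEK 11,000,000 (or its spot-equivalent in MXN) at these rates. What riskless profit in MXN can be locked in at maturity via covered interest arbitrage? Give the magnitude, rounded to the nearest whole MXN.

T = 3/12 years.
Route A — deposit SEK, sell forward: 11,000,000 × 1.022675 × 2.1139 = MXN 23,780,159.51.
Route B — convert at spot, deposit MXN: 11,000,000 × 2.1615 × 1.023975 = MXN 24,346,541.59.
The quoted forward undervalues SEK, so borrow SEK, convert to MXN at spot, deposit the MXN at 9.59%, and buy SEK forward at 2.1139 to cover the loan.
The gap between the two covered legs is MXN 566,382.

MXN 566,382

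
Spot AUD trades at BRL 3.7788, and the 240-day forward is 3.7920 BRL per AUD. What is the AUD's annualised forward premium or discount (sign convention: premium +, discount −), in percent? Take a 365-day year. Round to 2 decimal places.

T = 240/365 years.
Period premium: (3.7920 − 3.7788)/3.7788 = 0.0034932.
Annualise by dividing by T: 0.0034932 / (240/365) = 0.005313 → 0.53%.

+0.53%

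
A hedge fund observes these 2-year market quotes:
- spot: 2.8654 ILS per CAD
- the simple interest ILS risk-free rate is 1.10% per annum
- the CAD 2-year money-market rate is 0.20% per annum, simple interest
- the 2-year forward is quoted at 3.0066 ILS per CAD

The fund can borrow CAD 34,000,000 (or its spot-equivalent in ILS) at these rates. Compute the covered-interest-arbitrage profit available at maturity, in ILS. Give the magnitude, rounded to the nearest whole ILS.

ILS 3,066,378

T = 2 years.
Route A — deposit CAD, sell forward: 34,000,000 × 1.004000 × 3.0066 = ILS 102,633,297.60.
Route B — convert at spot, deposit ILS: 34,000,000 × 2.8654 × 1.022000 = ILS 99,566,919.20.
The quoted forward overvalues CAD, so borrow ILS, buy CAD at spot, deposit the CAD at 0.20%, and sell the proceeds forward at 3.0066.
Profit = 102,633,297.60 − 99,566,919.20 = ILS 3,066,378.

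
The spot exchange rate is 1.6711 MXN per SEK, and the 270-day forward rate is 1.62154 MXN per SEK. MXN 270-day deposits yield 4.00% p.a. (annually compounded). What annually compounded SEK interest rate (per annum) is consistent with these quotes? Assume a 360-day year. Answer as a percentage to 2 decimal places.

T = 270/360 years.
CIP gives F = S · g_MXN/g_SEK, so g_MXN/g_SEK = 1.62154/1.6711 = 0.9703429.
The MXN side grows by (1 + 0.0400)^(270/360) = 1.0298524.
Hence g_SEK = 1.0613283.
Annualise: 1.0613283^(360/270) − 1 = 0.082596 = 8.26%.

8.26%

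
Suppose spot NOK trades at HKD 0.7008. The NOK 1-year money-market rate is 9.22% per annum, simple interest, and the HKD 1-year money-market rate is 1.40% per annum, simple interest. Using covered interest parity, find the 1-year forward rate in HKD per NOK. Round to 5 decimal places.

T = 1 year.
HKD growth factor: 1 + 0.0140×1 = 1.014000.
Growth of 1 NOK over T: 1 + 0.0922×1 = 1.092200.
CIP: F = S · (grow HKD)/(grow NOK) = 0.7008 × 1.014000/1.092200 = 0.6506237 HKD per NOK.

0.65062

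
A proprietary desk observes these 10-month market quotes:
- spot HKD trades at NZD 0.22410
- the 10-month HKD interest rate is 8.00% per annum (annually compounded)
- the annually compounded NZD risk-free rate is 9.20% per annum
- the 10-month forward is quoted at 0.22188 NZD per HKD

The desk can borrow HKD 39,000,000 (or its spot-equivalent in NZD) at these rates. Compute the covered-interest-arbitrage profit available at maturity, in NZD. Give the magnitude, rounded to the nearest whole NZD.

T = 10/12 years.
Route A — deposit HKD, sell forward: 39,000,000 × 1.066235479 × 0.22188 = NZD 9,226,476.80.
Route B — convert at spot, deposit NZD: 39,000,000 × 0.22410 × 1.076098928 = NZD 9,404,997.02.
The quoted forward undervalues HKD, so borrow HKD, convert to NZD at spot, deposit the NZD at 9.20%, and buy HKD forward at 0.22188 to cover the loan.
Profit = 9,404,997.02 − 9,226,476.80 = NZD 178,520.

NZD 178,520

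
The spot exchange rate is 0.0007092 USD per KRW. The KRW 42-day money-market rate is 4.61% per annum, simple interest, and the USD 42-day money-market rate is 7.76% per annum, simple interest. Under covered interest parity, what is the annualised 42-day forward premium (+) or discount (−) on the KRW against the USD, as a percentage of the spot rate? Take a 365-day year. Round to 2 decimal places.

+3.13%

T = 42/365 years.
No-arbitrage forward: 0.0007092 × 1.0089293 / 1.0053047 = 0.0007117570 USD/KRW.
(F − S)/S ÷ T = (0.0007117570 − 0.0007092)/0.0007092/(42/365) = 0.031333 → 3.13%.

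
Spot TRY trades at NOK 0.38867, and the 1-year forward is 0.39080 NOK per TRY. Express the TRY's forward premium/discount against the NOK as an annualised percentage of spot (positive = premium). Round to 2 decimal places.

+0.55%

T = 1 year.
(F − S)/S = (0.39080 − 0.38867)/0.38867 = 0.0054802.
Annualise by dividing by T: 0.0054802 / 1 = 0.005480 → 0.55%.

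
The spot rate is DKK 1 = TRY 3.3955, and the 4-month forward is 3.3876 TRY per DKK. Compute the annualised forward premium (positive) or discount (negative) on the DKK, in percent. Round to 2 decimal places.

T = 4/12 years.
Period premium: (3.3876 − 3.3955)/3.3955 = -0.0023266.
×(1/T) gives -0.70% p.a.

-0.70%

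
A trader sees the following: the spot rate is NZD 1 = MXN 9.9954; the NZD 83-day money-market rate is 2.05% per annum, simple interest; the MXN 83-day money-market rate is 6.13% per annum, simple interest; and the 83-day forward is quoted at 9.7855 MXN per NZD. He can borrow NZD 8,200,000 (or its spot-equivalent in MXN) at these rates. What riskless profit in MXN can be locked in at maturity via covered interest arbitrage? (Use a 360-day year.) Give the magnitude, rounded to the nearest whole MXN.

MXN 2,500,307

T = 83/360 years.
Route A — deposit NZD, sell forward: 8,200,000 × 1.0047263889 × 9.7855 = MXN 80,620,350.64.
Route B — convert at spot, deposit MXN: 8,200,000 × 9.9954 × 1.0141330556 = MXN 83,120,657.46.
The quoted forward undervalues NZD, so borrow NZD, convert to MXN at spot, deposit the MXN at 6.13%, and buy NZD forward at 9.7855 to cover the loan.
The gap between the two covered legs is MXN 2,500,307.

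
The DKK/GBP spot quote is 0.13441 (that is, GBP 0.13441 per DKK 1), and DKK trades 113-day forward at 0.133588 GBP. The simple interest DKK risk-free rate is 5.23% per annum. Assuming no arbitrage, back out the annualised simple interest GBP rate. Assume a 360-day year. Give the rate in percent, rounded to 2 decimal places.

T = 113/360 years.
CIP gives F = S · g_GBP/g_DKK, so g_GBP/g_DKK = 0.133588/0.13441 = 0.9938844.
DKK growth factor: 1 + 0.0523×113/360 = 1.0164164.
That pins the GBP growth at 1.0102004.
r = (1.0102004 − 1)/(113/360) = 0.032497 → 3.25%.

3.25%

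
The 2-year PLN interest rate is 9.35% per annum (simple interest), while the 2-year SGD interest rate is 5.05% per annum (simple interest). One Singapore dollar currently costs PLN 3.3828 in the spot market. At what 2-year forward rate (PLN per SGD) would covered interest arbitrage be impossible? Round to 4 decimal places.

3.6470

T = 2 years.
PLN accumulates by 1 + 0.0935×2 = 1.187000.
SGD accumulates by 1 + 0.0505×2 = 1.101000.
CIP: F = S · (grow PLN)/(grow SGD) = 3.3828 × 1.187000/1.101000 = 3.647033 PLN per SGD.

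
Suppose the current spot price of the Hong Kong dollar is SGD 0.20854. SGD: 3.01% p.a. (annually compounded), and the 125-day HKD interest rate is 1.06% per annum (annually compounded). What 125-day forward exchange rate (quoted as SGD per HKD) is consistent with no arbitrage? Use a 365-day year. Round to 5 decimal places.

T = 125/365 years.
Growth of 1 SGD over T: (1 + 0.0301)^(125/365) = 1.0102079.
Growth of 1 HKD over T: (1 + 0.0106)^(125/365) = 1.0036176.
CIP: F = S · (grow SGD)/(grow HKD) = 0.20854 × 1.0102079/1.0036176 = 0.2099094 SGD per HKD.

0.20991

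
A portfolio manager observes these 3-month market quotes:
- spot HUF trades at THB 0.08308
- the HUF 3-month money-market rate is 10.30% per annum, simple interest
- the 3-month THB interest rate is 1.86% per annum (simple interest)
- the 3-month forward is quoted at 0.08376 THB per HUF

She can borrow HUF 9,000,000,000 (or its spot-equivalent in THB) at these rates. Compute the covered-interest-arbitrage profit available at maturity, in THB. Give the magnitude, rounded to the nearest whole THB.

T = 3/12 years.
Route A — deposit HUF, sell forward: 9,000,000,000 × 1.025750 × 0.08376 = THB 773,251,380.00.
Route B — convert at spot, deposit THB: 9,000,000,000 × 0.08308 × 1.004650 = THB 751,196,898.00.
The quoted forward overvalues HUF, so borrow THB, buy HUF at spot, deposit the HUF at 10.30%, and sell the proceeds forward at 0.08376.
Arbitrage profit = |773,251,380.00 − 751,196,898.00| = THB 22,054,482.

THB 22,054,482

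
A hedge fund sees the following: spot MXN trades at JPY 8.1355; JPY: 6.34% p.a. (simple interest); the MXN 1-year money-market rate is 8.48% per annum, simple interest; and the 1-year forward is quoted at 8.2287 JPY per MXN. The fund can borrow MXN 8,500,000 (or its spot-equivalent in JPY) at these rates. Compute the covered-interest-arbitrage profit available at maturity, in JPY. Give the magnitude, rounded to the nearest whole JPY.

T = 1 year.
Invest the MXN and cover forward: 8,500,000 × 1.084800 × 8.2287 = JPY 75,875,196.96.
Convert at spot and invest in JPY: 8,500,000 × 8.1355 × 1.063400 = JPY 73,535,970.95.
The quoted forward overvalues MXN, so borrow JPY, buy MXN at spot, deposit the MXN at 8.48%, and sell the proceeds forward at 8.2287.
Profit = 75,875,196.96 − 73,535,970.95 = JPY 2,339,226.

JPY 2,339,226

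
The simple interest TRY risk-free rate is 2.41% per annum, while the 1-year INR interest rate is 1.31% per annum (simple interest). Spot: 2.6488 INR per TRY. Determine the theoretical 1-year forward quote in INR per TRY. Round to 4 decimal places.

T = 1 year.
INR accumulates by 1 + 0.0131×1 = 1.013100.
TRY accumulates by 1 + 0.0241×1 = 1.024100.
So F = 2.6488 × 1.013100 / 1.024100 = 2.620349 (INR/TRY).

2.6203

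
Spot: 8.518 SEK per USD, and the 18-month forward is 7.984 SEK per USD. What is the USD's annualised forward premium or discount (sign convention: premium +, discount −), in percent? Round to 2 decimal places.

T = 18/12 years.
Period premium: (7.984 − 8.518)/8.518 = -0.0626908.
Per annum: -0.0626908 / (18/12) = -0.041794 = -4.18%.

-4.18%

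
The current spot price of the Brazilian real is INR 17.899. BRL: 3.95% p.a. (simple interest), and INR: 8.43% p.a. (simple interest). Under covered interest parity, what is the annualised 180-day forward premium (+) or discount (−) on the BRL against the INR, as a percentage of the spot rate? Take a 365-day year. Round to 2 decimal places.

+4.39%

T = 180/365 years.
F = S · g_INR/g_BRL = 17.899 × 1.0415726/1.0194795 = 18.286889.
(F − S)/S ÷ T = (18.286889 − 17.899)/17.899/(180/365) = 0.043944 → 4.39%.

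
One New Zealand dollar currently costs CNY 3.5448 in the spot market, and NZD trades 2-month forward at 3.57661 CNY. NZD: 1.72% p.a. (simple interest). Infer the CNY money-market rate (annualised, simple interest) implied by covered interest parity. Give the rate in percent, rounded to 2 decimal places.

T = 2/12 years.
CIP gives F = S · g_CNY/g_NZD, so g_CNY/g_NZD = 3.57661/3.5448 = 1.0089737.
NZD growth factor: 1 + 0.0172×2/12 = 1.0028667.
That pins the CNY growth at 1.0118661.
r = (1.0118661 − 1)/(2/12) = 0.071197 → 7.12%.

7.12%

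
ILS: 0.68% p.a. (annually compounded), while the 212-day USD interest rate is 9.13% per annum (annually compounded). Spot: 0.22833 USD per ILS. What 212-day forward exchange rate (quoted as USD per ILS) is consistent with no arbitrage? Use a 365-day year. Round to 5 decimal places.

0.23927

T = 212/365 years.
USD growth factor: (1 + 0.0913)^(212/365) = 1.0520559.
ILS accumulates by (1 + 0.0068)^(212/365) = 1.003944.
CIP: F = S · (grow USD)/(grow ILS) = 0.22833 × 1.0520559/1.003944 = 0.2392722 USD per ILS.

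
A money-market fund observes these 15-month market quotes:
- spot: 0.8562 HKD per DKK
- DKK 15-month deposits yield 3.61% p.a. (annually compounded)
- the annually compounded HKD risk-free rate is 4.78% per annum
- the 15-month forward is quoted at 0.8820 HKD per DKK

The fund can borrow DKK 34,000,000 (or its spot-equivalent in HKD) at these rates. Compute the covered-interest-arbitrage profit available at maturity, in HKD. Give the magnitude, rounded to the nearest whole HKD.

HKD 486,819

T = 15/12 years.
Route A — deposit DKK, sell forward: 34,000,000 × 1.0453268173 × 0.8820 = HKD 31,347,260.60.
Route B — convert at spot, deposit HKD: 34,000,000 × 0.8562 × 1.060102827 = HKD 30,860,441.38.
The quoted forward overvalues DKK, so borrow HKD, buy DKK at spot, deposit the DKK at 3.61%, and sell the proceeds forward at 0.8820.
The gap between the two covered legs is HKD 486,819.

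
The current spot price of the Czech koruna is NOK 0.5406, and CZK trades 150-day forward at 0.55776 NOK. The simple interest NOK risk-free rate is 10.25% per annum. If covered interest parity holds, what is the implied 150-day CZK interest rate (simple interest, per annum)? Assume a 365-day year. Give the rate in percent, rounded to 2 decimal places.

2.45%

T = 150/365 years.
CIP gives F = S · g_NOK/g_CZK, so g_NOK/g_CZK = 0.55776/0.5406 = 1.0317425.
NOK growth factor: 1 + 0.1025×150/365 = 1.0421233.
That pins the CZK growth at 1.0100614.
r = (1.0100614 − 1)/(150/365) = 0.024483 → 2.45%.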